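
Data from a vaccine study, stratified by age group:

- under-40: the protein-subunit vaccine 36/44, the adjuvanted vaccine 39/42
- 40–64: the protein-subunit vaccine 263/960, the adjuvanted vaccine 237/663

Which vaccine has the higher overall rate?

the adjuvanted vaccine

Under-40: the protein-subunit vaccine 36/44 = 81.8%, the adjuvanted vaccine 39/42 = 92.9% → the adjuvanted vaccine
40–64: the protein-subunit vaccine 263/960 = 27.4%, the adjuvanted vaccine 237/663 = 35.7% → the adjuvanted vaccine
Overall: the protein-subunit vaccine 299/1004 = 29.8%, the adjuvanted vaccine 276/705 = 39.1% → the adjuvanted vaccine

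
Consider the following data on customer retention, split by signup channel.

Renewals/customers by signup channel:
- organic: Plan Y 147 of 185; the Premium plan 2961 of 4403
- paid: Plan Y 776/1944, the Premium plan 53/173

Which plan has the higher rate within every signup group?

Plan Y

Organic: Plan Y 147/185 = 79.5%, the Premium plan 2961/4403 = 67.2% → Plan Y
Paid: Plan Y 776/1944 = 39.9%, the Premium plan 53/173 = 30.6% → Plan Y
Plan Y has the higher rate in both groups.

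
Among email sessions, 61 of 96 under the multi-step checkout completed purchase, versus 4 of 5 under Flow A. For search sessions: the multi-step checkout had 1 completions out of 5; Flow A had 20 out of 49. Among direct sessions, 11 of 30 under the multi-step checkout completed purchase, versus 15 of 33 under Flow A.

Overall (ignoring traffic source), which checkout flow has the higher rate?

Email: the multi-step checkout 61/96 = 63.5%, Flow A 4/5 = 80.0% → Flow A
Search: the multi-step checkout 1/5 = 20.0%, Flow A 20/49 = 40.8% → Flow A
Direct: the multi-step checkout 11/30 = 36.7%, Flow A 15/33 = 45.5% → Flow A
Overall: the multi-step checkout 73/131 = 55.7%, Flow A 39/87 = 44.8% → the multi-step checkout
(Flow A wins every traffic group but the multi-step checkout wins overall — Flow A's sessions skew toward the low-rate search group.)

the multi-step checkout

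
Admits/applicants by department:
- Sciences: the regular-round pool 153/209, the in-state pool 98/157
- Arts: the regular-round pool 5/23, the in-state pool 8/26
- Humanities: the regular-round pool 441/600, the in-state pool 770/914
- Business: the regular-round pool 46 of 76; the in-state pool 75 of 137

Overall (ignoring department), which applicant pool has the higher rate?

Sciences: the regular-round pool 153/209 = 73.2%, the in-state pool 98/157 = 62.4% → the regular-round pool
Arts: the regular-round pool 5/23 = 21.7%, the in-state pool 8/26 = 30.8% → the in-state pool
Humanities: the regular-round pool 441/600 = 73.5%, the in-state pool 770/914 = 84.2% → the in-state pool
Business: the regular-round pool 46/76 = 60.5%, the in-state pool 75/137 = 54.7% → the regular-round pool
Overall: the regular-round pool 645/908 = 71.0%, the in-state pool 951/1234 = 77.1% → the in-state pool
(Neither sweeps every department group, but the in-state pool has the higher pooled rate.)

the in-state pool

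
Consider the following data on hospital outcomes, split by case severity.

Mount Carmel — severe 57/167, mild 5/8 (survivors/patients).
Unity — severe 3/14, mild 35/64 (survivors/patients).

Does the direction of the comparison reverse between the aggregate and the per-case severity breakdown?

Yes

Severe: Mount Carmel 57/167 = 34.1%, Unity 3/14 = 21.4% → Mount Carmel
Mild: Mount Carmel 5/8 = 62.5%, Unity 35/64 = 54.7% → Mount Carmel
Overall: Mount Carmel 62/175 = 35.4%, Unity 38/78 = 48.7% → Unity
Mount Carmel wins each case group but Unity wins overall — the comparison reverses. Mount Carmel's patients skew toward severe, which has a lower base rate.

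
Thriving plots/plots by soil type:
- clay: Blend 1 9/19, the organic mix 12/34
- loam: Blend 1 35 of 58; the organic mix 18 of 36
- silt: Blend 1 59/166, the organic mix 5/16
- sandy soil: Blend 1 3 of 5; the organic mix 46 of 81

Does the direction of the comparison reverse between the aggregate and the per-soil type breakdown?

Yes

Clay: Blend 1 9/19 = 47.4%, the organic mix 12/34 = 35.3% → Blend 1
Loam: Blend 1 35/58 = 60.3%, the organic mix 18/36 = 50.0% → Blend 1
Silt: Blend 1 59/166 = 35.5%, the organic mix 5/16 = 31.2% → Blend 1
Sandy soil: Blend 1 3/5 = 60.0%, the organic mix 46/81 = 56.8% → Blend 1
Overall: Blend 1 106/248 = 42.7%, the organic mix 81/167 = 48.5% → the organic mix
Blend 1 wins each soil group but the organic mix wins overall — the comparison reverses. Blend 1's plots skew toward silt, which has a lower base rate.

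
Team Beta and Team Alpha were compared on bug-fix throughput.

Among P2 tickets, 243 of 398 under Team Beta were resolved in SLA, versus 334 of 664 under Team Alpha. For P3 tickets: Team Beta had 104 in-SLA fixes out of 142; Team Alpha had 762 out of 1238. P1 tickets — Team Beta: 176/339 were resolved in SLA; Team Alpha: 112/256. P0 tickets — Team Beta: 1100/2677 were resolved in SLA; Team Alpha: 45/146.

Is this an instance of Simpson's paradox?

P2: Team Beta 243/398 = 61.1%, Team Alpha 334/664 = 50.3% → Team Beta
P3: Team Beta 104/142 = 73.2%, Team Alpha 762/1238 = 61.6% → Team Beta
P1: Team Beta 176/339 = 51.9%, Team Alpha 112/256 = 43.8% → Team Beta
P0: Team Beta 1100/2677 = 41.1%, Team Alpha 45/146 = 30.8% → Team Beta
Overall: Team Beta 1623/3556 = 45.6%, Team Alpha 1253/2304 = 54.4% → Team Alpha
Team Beta wins each ticket group but Team Alpha wins overall — the comparison reverses. Team Beta's tickets skew toward P0, which has a lower base rate.

Yes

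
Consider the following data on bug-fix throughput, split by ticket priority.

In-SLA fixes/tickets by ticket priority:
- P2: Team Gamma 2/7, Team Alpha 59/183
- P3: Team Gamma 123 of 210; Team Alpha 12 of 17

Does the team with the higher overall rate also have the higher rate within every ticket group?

P2: Team Gamma 2/7 = 28.6%, Team Alpha 59/183 = 32.2% → Team Alpha
P3: Team Gamma 123/210 = 58.6%, Team Alpha 12/17 = 70.6% → Team Alpha
Overall: Team Gamma 125/217 = 57.6%, Team Alpha 71/200 = 35.5% → Team Gamma
Team Alpha wins each ticket group but Team Gamma wins overall — the comparison reverses. Team Alpha's tickets skew toward P2, which has a lower base rate.

No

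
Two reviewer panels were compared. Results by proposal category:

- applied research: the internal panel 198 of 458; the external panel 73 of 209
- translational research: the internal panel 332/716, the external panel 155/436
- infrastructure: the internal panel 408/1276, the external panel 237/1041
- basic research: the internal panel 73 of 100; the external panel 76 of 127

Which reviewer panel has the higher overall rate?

Applied research: the internal panel 198/458 = 43.2%, the external panel 73/209 = 34.9% → the internal panel
Translational research: the internal panel 332/716 = 46.4%, the external panel 155/436 = 35.6% → the internal panel
Infrastructure: the internal panel 408/1276 = 32.0%, the external panel 237/1041 = 22.8% → the internal panel
Basic research: the internal panel 73/100 = 73.0%, the external panel 76/127 = 59.8% → the internal panel
Overall: the internal panel 1011/2550 = 39.6%, the external panel 541/1813 = 29.8% → the internal panel

the internal panel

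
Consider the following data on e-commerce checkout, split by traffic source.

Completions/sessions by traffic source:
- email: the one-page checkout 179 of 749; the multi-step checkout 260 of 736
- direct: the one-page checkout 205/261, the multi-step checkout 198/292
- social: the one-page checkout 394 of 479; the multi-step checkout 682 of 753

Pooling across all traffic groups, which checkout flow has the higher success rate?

the multi-step checkout

Email: the one-page checkout 179/749 = 23.9%, the multi-step checkout 260/736 = 35.3% → the multi-step checkout
Direct: the one-page checkout 205/261 = 78.5%, the multi-step checkout 198/292 = 67.8% → the one-page checkout
Social: the one-page checkout 394/479 = 82.3%, the multi-step checkout 682/753 = 90.6% → the multi-step checkout
Overall: the one-page checkout 778/1489 = 52.2%, the multi-step checkout 1140/1781 = 64.0% → the multi-step checkout
(Neither sweeps every traffic group, but the multi-step checkout has the higher pooled rate.)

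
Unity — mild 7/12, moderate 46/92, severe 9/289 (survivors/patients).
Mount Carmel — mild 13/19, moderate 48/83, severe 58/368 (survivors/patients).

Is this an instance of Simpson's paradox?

No

Mild: Unity 7/12 = 58.3%, Mount Carmel 13/19 = 68.4% → Mount Carmel
Moderate: Unity 46/92 = 50.0%, Mount Carmel 48/83 = 57.8% → Mount Carmel
Severe: Unity 9/289 = 3.1%, Mount Carmel 58/368 = 15.8% → Mount Carmel
Overall: Unity 62/393 = 15.8%, Mount Carmel 119/470 = 25.3% → Mount Carmel
Mount Carmel wins overall and in every case group — no reversal.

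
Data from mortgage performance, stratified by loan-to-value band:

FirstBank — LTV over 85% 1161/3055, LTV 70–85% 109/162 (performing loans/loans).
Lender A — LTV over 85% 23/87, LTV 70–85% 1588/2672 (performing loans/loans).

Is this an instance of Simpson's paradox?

Yes

LTV over 85%: FirstBank 1161/3055 = 38.0%, Lender A 23/87 = 26.4% → FirstBank
LTV 70–85%: FirstBank 109/162 = 67.3%, Lender A 1588/2672 = 59.4% → FirstBank
Overall: FirstBank 1270/3217 = 39.5%, Lender A 1611/2759 = 58.4% → Lender A
FirstBank wins each loan-to-value group but Lender A wins overall — the comparison reverses. FirstBank's loans skew toward LTV over 85%, which has a lower base rate.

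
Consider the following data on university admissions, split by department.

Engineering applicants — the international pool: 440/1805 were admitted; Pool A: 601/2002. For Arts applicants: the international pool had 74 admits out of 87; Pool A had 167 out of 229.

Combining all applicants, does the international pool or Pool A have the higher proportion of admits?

Engineering: the international pool 440/1805 = 24.4%, Pool A 601/2002 = 30.0% → Pool A
Arts: the international pool 74/87 = 85.1%, Pool A 167/229 = 72.9% → the international pool
Overall: the international pool 514/1892 = 27.2%, Pool A 768/2231 = 34.4% → Pool A
(Neither sweeps every department group, but Pool A has the higher pooled rate.)

Pool A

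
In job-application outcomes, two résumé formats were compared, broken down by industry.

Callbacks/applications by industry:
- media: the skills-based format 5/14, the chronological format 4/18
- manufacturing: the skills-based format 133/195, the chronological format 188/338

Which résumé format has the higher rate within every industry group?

Media: the skills-based format 5/14 = 35.7%, the chronological format 4/18 = 22.2% → the skills-based format
Manufacturing: the skills-based format 133/195 = 68.2%, the chronological format 188/338 = 55.6% → the skills-based format
The skills-based format has the higher rate in both groups.

the skills-based format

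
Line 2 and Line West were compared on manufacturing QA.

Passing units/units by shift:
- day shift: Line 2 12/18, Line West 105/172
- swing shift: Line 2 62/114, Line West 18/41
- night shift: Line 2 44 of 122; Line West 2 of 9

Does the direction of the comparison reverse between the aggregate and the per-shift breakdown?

Yes

Day shift: Line 2 12/18 = 66.7%, Line West 105/172 = 61.0% → Line 2
Swing shift: Line 2 62/114 = 54.4%, Line West 18/41 = 43.9% → Line 2
Night shift: Line 2 44/122 = 36.1%, Line West 2/9 = 22.2% → Line 2
Overall: Line 2 118/254 = 46.5%, Line West 125/222 = 56.3% → Line West
Line 2 wins each shift group but Line West wins overall — the comparison reverses. Line 2's units skew toward night shift, which has a lower base rate.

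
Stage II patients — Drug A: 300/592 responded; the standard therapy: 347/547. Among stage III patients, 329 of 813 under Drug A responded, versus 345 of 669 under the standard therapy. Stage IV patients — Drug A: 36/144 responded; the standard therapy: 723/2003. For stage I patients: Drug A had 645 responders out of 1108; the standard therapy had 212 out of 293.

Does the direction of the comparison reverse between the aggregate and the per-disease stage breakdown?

Stage II: Drug A 300/592 = 50.7%, the standard therapy 347/547 = 63.4% → the standard therapy
Stage III: Drug A 329/813 = 40.5%, the standard therapy 345/669 = 51.6% → the standard therapy
Stage IV: Drug A 36/144 = 25.0%, the standard therapy 723/2003 = 36.1% → the standard therapy
Stage I: Drug A 645/1108 = 58.2%, the standard therapy 212/293 = 72.4% → the standard therapy
Overall: Drug A 1310/2657 = 49.3%, the standard therapy 1627/3512 = 46.3% → Drug A
The standard therapy wins each disease group but Drug A wins overall — the comparison reverses. The standard therapy's patients skew toward stage IV, which has a lower base rate.

Yes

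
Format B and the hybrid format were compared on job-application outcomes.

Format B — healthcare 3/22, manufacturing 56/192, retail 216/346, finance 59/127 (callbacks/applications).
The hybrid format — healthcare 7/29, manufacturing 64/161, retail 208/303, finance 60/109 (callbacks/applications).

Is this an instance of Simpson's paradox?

Healthcare: Format B 3/22 = 13.6%, the hybrid format 7/29 = 24.1% → the hybrid format
Manufacturing: Format B 56/192 = 29.2%, the hybrid format 64/161 = 39.8% → the hybrid format
Retail: Format B 216/346 = 62.4%, the hybrid format 208/303 = 68.6% → the hybrid format
Finance: Format B 59/127 = 46.5%, the hybrid format 60/109 = 55.0% → the hybrid format
Overall: Format B 334/687 = 48.6%, the hybrid format 339/602 = 56.3% → the hybrid format
The hybrid format wins overall and in every industry group — no reversal.

No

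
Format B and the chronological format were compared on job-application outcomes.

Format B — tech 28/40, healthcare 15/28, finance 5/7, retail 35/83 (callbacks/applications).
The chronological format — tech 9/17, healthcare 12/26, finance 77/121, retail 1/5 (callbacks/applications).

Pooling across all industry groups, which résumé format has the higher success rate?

Tech: Format B 28/40 = 70.0%, the chronological format 9/17 = 52.9% → Format B
Healthcare: Format B 15/28 = 53.6%, the chronological format 12/26 = 46.2% → Format B
Finance: Format B 5/7 = 71.4%, the chronological format 77/121 = 63.6% → Format B
Retail: Format B 35/83 = 42.2%, the chronological format 1/5 = 20.0% → Format B
Overall: Format B 83/158 = 52.5%, the chronological format 99/169 = 58.6% → the chronological format
(Format B wins every industry group but the chronological format wins overall — Format B's applications skew toward the low-rate retail group.)

the chronological format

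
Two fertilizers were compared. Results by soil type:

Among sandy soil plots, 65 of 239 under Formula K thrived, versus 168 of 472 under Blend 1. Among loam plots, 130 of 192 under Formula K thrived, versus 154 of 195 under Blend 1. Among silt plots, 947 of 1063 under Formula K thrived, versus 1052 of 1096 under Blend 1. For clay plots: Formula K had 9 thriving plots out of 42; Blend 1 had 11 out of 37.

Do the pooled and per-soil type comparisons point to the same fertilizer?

Sandy soil: Formula K 65/239 = 27.2%, Blend 1 168/472 = 35.6% → Blend 1
Loam: Formula K 130/192 = 67.7%, Blend 1 154/195 = 79.0% → Blend 1
Silt: Formula K 947/1063 = 89.1%, Blend 1 1052/1096 = 96.0% → Blend 1
Clay: Formula K 9/42 = 21.4%, Blend 1 11/37 = 29.7% → Blend 1
Overall: Formula K 1151/1536 = 74.9%, Blend 1 1385/1800 = 76.9% → Blend 1
Blend 1 wins overall and in every soil group — no reversal.

Yes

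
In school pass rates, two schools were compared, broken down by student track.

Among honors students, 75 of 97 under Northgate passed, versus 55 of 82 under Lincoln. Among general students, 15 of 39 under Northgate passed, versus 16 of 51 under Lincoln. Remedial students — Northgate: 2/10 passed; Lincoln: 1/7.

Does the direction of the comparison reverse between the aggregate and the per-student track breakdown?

Honors: Northgate 75/97 = 77.3%, Lincoln 55/82 = 67.1% → Northgate
General: Northgate 15/39 = 38.5%, Lincoln 16/51 = 31.4% → Northgate
Remedial: Northgate 2/10 = 20.0%, Lincoln 1/7 = 14.3% → Northgate
Overall: Northgate 92/146 = 63.0%, Lincoln 72/140 = 51.4% → Northgate
Northgate wins overall and in every student group — no reversal.

No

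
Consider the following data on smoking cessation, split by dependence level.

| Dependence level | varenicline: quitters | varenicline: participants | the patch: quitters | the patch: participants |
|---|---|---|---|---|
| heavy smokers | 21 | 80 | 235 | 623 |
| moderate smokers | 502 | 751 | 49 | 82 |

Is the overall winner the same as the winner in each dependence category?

Heavy smokers: varenicline 21/80 = 26.2%, the patch 235/623 = 37.7% → the patch
Moderate smokers: varenicline 502/751 = 66.8%, the patch 49/82 = 59.8% → varenicline
Overall: varenicline 523/831 = 62.9%, the patch 284/705 = 40.3% → varenicline
Neither sweeps: varenicline wins 1 of 2 groups, the patch wins 1. Varenicline wins overall but not every group — no Simpson reversal.

No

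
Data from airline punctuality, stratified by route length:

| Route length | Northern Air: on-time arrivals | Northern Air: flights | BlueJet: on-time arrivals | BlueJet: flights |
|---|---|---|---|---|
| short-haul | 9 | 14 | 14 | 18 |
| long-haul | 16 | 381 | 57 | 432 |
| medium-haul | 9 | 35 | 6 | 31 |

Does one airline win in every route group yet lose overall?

No

Short-haul: Northern Air 9/14 = 64.3%, BlueJet 14/18 = 77.8% → BlueJet
Long-haul: Northern Air 16/381 = 4.2%, BlueJet 57/432 = 13.2% → BlueJet
Medium-haul: Northern Air 9/35 = 25.7%, BlueJet 6/31 = 19.4% → Northern Air
Overall: Northern Air 34/430 = 7.9%, BlueJet 77/481 = 16.0% → BlueJet
Neither sweeps: Northern Air wins 1 of 3 groups, BlueJet wins 2. BlueJet wins overall but not every group — no Simpson reversal.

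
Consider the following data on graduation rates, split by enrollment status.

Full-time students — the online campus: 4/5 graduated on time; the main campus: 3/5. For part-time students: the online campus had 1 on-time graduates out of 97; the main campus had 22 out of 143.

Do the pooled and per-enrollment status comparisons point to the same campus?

No

Full-time: the online campus 4/5 = 80.0%, the main campus 3/5 = 60.0% → the online campus
Part-time: the online campus 1/97 = 1.0%, the main campus 22/143 = 15.4% → the main campus
Overall: the online campus 5/102 = 4.9%, the main campus 25/148 = 16.9% → the main campus
Neither sweeps: the online campus wins 1 of 2 groups, the main campus wins 1. The main campus wins overall but not every group — no Simpson reversal.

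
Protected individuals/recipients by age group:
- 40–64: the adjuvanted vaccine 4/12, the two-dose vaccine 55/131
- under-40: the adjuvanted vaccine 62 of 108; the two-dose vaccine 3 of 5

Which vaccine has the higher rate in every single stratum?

the two-dose vaccine

40–64: the adjuvanted vaccine 4/12 = 33.3%, the two-dose vaccine 55/131 = 42.0% → the two-dose vaccine
Under-40: the adjuvanted vaccine 62/108 = 57.4%, the two-dose vaccine 3/5 = 60.0% → the two-dose vaccine
The two-dose vaccine has the higher rate in both groups.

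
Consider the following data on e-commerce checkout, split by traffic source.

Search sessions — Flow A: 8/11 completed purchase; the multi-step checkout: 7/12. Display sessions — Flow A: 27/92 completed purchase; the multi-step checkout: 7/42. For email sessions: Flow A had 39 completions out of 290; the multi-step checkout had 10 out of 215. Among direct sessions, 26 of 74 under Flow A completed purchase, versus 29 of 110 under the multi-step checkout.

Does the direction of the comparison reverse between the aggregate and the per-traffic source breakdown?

Search: Flow A 8/11 = 72.7%, the multi-step checkout 7/12 = 58.3% → Flow A
Display: Flow A 27/92 = 29.3%, the multi-step checkout 7/42 = 16.7% → Flow A
Email: Flow A 39/290 = 13.4%, the multi-step checkout 10/215 = 4.7% → Flow A
Direct: Flow A 26/74 = 35.1%, the multi-step checkout 29/110 = 26.4% → Flow A
Overall: Flow A 100/467 = 21.4%, the multi-step checkout 53/379 = 14.0% → Flow A
Flow A wins overall and in every traffic group — no reversal.

No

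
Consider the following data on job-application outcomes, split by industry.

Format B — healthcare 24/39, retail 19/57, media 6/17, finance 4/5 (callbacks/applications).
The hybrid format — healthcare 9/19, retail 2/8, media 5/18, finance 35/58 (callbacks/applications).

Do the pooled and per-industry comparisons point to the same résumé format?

Healthcare: Format B 24/39 = 61.5%, the hybrid format 9/19 = 47.4% → Format B
Retail: Format B 19/57 = 33.3%, the hybrid format 2/8 = 25.0% → Format B
Media: Format B 6/17 = 35.3%, the hybrid format 5/18 = 27.8% → Format B
Finance: Format B 4/5 = 80.0%, the hybrid format 35/58 = 60.3% → Format B
Overall: Format B 53/118 = 44.9%, the hybrid format 51/103 = 49.5% → the hybrid format
Format B wins each industry group but the hybrid format wins overall — the comparison reverses. Format B's applications skew toward retail, which has a lower base rate.

No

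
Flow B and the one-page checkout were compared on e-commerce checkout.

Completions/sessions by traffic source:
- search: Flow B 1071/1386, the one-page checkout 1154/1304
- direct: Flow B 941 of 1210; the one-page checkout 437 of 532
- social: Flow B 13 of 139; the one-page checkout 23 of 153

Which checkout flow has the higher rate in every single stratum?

Search: Flow B 1071/1386 = 77.3%, the one-page checkout 1154/1304 = 88.5% → the one-page checkout
Direct: Flow B 941/1210 = 77.8%, the one-page checkout 437/532 = 82.1% → the one-page checkout
Social: Flow B 13/139 = 9.4%, the one-page checkout 23/153 = 15.0% → the one-page checkout
The one-page checkout has the higher rate in all 3 groups.

the one-page checkout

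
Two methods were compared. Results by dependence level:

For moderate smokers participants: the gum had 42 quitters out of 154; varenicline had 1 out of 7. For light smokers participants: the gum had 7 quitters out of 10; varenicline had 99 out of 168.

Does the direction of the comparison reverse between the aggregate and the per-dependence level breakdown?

Moderate smokers: the gum 42/154 = 27.3%, varenicline 1/7 = 14.3% → the gum
Light smokers: the gum 7/10 = 70.0%, varenicline 99/168 = 58.9% → the gum
Overall: the gum 49/164 = 29.9%, varenicline 100/175 = 57.1% → varenicline
The gum wins each dependence group but varenicline wins overall — the comparison reverses. The gum's participants skew toward moderate smokers, which has a lower base rate.

Yes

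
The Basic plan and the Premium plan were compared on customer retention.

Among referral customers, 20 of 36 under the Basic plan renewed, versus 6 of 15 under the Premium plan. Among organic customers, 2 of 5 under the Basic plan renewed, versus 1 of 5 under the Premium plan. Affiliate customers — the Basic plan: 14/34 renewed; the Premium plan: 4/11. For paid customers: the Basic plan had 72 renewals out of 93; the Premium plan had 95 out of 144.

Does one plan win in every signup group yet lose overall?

No

Referral: the Basic plan 20/36 = 55.6%, the Premium plan 6/15 = 40.0% → the Basic plan
Organic: the Basic plan 2/5 = 40.0%, the Premium plan 1/5 = 20.0% → the Basic plan
Affiliate: the Basic plan 14/34 = 41.2%, the Premium plan 4/11 = 36.4% → the Basic plan
Paid: the Basic plan 72/93 = 77.4%, the Premium plan 95/144 = 66.0% → the Basic plan
Overall: the Basic plan 108/168 = 64.3%, the Premium plan 106/175 = 60.6% → the Basic plan
The Basic plan wins overall and in every signup group — no reversal.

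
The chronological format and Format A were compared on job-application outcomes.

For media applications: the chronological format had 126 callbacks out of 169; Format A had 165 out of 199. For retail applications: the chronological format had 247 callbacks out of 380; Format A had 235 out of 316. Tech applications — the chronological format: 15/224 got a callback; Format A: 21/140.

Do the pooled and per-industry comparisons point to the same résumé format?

Media: the chronological format 126/169 = 74.6%, Format A 165/199 = 82.9% → Format A
Retail: the chronological format 247/380 = 65.0%, Format A 235/316 = 74.4% → Format A
Tech: the chronological format 15/224 = 6.7%, Format A 21/140 = 15.0% → Format A
Overall: the chronological format 388/773 = 50.2%, Format A 421/655 = 64.3% → Format A
Format A wins overall and in every industry group — no reversal.

Yes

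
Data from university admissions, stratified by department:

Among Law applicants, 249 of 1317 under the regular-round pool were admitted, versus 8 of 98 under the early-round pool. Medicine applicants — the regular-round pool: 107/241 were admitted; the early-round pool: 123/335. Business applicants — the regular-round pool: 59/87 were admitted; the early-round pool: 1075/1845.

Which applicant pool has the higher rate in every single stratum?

Law: the regular-round pool 249/1317 = 18.9%, the early-round pool 8/98 = 8.2% → the regular-round pool
Medicine: the regular-round pool 107/241 = 44.4%, the early-round pool 123/335 = 36.7% → the regular-round pool
Business: the regular-round pool 59/87 = 67.8%, the early-round pool 1075/1845 = 58.3% → the regular-round pool
The regular-round pool has the higher rate in all 3 groups.

the regular-round pool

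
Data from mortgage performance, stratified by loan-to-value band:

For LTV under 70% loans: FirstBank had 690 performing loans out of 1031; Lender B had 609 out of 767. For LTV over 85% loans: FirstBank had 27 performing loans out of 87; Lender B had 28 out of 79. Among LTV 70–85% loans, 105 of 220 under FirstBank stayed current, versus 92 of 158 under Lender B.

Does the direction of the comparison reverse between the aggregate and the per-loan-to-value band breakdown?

No

LTV under 70%: FirstBank 690/1031 = 66.9%, Lender B 609/767 = 79.4% → Lender B
LTV over 85%: FirstBank 27/87 = 31.0%, Lender B 28/79 = 35.4% → Lender B
LTV 70–85%: FirstBank 105/220 = 47.7%, Lender B 92/158 = 58.2% → Lender B
Overall: FirstBank 822/1338 = 61.4%, Lender B 729/1004 = 72.6% → Lender B
Lender B wins overall and in every loan-to-value group — no reversal.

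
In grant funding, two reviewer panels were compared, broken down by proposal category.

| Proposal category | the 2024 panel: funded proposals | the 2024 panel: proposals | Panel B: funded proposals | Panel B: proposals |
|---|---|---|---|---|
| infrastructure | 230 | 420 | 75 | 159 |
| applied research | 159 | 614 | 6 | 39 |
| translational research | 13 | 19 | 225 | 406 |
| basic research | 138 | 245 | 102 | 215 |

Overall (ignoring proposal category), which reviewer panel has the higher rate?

Panel B

Infrastructure: the 2024 panel 230/420 = 54.8%, Panel B 75/159 = 47.2% → the 2024 panel
Applied research: the 2024 panel 159/614 = 25.9%, Panel B 6/39 = 15.4% → the 2024 panel
Translational research: the 2024 panel 13/19 = 68.4%, Panel B 225/406 = 55.4% → the 2024 panel
Basic research: the 2024 panel 138/245 = 56.3%, Panel B 102/215 = 47.4% → the 2024 panel
Overall: the 2024 panel 540/1298 = 41.6%, Panel B 408/819 = 49.8% → Panel B
(The 2024 panel wins every proposal group but Panel B wins overall — the 2024 panel's proposals skew toward the low-rate applied research group.)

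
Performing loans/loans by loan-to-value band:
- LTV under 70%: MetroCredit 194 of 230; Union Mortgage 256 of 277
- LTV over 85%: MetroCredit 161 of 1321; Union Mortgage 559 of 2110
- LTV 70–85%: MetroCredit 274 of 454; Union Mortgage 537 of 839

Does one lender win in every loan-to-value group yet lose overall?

No

LTV under 70%: MetroCredit 194/230 = 84.3%, Union Mortgage 256/277 = 92.4% → Union Mortgage
LTV over 85%: MetroCredit 161/1321 = 12.2%, Union Mortgage 559/2110 = 26.5% → Union Mortgage
LTV 70–85%: MetroCredit 274/454 = 60.4%, Union Mortgage 537/839 = 64.0% → Union Mortgage
Overall: MetroCredit 629/2005 = 31.4%, Union Mortgage 1352/3226 = 41.9% → Union Mortgage
Union Mortgage wins overall and in every loan-to-value group — no reversal.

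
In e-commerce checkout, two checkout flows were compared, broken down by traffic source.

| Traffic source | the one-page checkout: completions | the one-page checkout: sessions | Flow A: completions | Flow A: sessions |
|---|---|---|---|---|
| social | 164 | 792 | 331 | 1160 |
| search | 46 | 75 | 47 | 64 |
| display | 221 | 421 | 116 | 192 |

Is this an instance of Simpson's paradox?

Social: the one-page checkout 164/792 = 20.7%, Flow A 331/1160 = 28.5% → Flow A
Search: the one-page checkout 46/75 = 61.3%, Flow A 47/64 = 73.4% → Flow A
Display: the one-page checkout 221/421 = 52.5%, Flow A 116/192 = 60.4% → Flow A
Overall: the one-page checkout 431/1288 = 33.5%, Flow A 494/1416 = 34.9% → Flow A
Flow A wins overall and in every traffic group — no reversal.

No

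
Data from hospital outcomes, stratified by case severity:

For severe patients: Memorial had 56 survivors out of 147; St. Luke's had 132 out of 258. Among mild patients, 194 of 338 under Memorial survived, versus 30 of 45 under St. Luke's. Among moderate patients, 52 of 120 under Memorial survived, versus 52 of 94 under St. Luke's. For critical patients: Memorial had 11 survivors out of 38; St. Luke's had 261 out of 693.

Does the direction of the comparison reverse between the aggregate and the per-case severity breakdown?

Yes

Severe: Memorial 56/147 = 38.1%, St. Luke's 132/258 = 51.2% → St. Luke's
Mild: Memorial 194/338 = 57.4%, St. Luke's 30/45 = 66.7% → St. Luke's
Moderate: Memorial 52/120 = 43.3%, St. Luke's 52/94 = 55.3% → St. Luke's
Critical: Memorial 11/38 = 28.9%, St. Luke's 261/693 = 37.7% → St. Luke's
Overall: Memorial 313/643 = 48.7%, St. Luke's 475/1090 = 43.6% → Memorial
St. Luke's wins each case group but Memorial wins overall — the comparison reverses. St. Luke's's patients skew toward critical, which has a lower base rate.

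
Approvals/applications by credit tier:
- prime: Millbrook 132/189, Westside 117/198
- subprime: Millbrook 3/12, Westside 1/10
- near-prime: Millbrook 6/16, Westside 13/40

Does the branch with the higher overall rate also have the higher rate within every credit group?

Yes

Prime: Millbrook 132/189 = 69.8%, Westside 117/198 = 59.1% → Millbrook
Subprime: Millbrook 3/12 = 25.0%, Westside 1/10 = 10.0% → Millbrook
Near-prime: Millbrook 6/16 = 37.5%, Westside 13/40 = 32.5% → Millbrook
Overall: Millbrook 141/217 = 65.0%, Westside 131/248 = 52.8% → Millbrook
Millbrook wins overall and in every credit group — no reversal.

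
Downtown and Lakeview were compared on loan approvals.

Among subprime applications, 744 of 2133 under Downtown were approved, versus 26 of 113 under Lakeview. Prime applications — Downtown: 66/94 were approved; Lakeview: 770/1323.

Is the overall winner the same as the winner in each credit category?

Subprime: Downtown 744/2133 = 34.9%, Lakeview 26/113 = 23.0% → Downtown
Prime: Downtown 66/94 = 70.2%, Lakeview 770/1323 = 58.2% → Downtown
Overall: Downtown 810/2227 = 36.4%, Lakeview 796/1436 = 55.4% → Lakeview
Downtown wins each credit group but Lakeview wins overall — the comparison reverses. Downtown's applications skew toward subprime, which has a lower base rate.

No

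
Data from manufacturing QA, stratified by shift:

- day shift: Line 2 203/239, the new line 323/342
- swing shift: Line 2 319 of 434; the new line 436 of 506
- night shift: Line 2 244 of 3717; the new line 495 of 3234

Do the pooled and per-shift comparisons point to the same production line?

Yes

Day shift: Line 2 203/239 = 84.9%, the new line 323/342 = 94.4% → the new line
Swing shift: Line 2 319/434 = 73.5%, the new line 436/506 = 86.2% → the new line
Night shift: Line 2 244/3717 = 6.6%, the new line 495/3234 = 15.3% → the new line
Overall: Line 2 766/4390 = 17.4%, the new line 1254/4082 = 30.7% → the new line
The new line wins overall and in every shift group — no reversal.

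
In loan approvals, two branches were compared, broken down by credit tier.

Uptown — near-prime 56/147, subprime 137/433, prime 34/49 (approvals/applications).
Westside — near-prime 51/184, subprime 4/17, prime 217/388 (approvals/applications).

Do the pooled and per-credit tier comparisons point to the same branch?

Near-prime: Uptown 56/147 = 38.1%, Westside 51/184 = 27.7% → Uptown
Subprime: Uptown 137/433 = 31.6%, Westside 4/17 = 23.5% → Uptown
Prime: Uptown 34/49 = 69.4%, Westside 217/388 = 55.9% → Uptown
Overall: Uptown 227/629 = 36.1%, Westside 272/589 = 46.2% → Westside
Uptown wins each credit group but Westside wins overall — the comparison reverses. Uptown's applications skew toward subprime, which has a lower base rate.

No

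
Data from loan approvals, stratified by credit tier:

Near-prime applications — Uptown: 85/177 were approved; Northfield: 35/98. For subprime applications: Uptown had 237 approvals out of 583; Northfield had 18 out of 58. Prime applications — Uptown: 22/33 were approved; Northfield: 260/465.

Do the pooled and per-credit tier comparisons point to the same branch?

Near-prime: Uptown 85/177 = 48.0%, Northfield 35/98 = 35.7% → Uptown
Subprime: Uptown 237/583 = 40.7%, Northfield 18/58 = 31.0% → Uptown
Prime: Uptown 22/33 = 66.7%, Northfield 260/465 = 55.9% → Uptown
Overall: Uptown 344/793 = 43.4%, Northfield 313/621 = 50.4% → Northfield
Uptown wins each credit group but Northfield wins overall — the comparison reverses. Uptown's applications skew toward subprime, which has a lower base rate.

No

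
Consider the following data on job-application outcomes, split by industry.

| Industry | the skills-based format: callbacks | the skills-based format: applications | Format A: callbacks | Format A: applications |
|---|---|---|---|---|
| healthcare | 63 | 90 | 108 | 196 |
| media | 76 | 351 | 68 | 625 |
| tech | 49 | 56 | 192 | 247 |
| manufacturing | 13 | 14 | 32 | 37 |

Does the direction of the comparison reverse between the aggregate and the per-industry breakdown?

No

Healthcare: the skills-based format 63/90 = 70.0%, Format A 108/196 = 55.1% → the skills-based format
Media: the skills-based format 76/351 = 21.7%, Format A 68/625 = 10.9% → the skills-based format
Tech: the skills-based format 49/56 = 87.5%, Format A 192/247 = 77.7% → the skills-based format
Manufacturing: the skills-based format 13/14 = 92.9%, Format A 32/37 = 86.5% → the skills-based format
Overall: the skills-based format 201/511 = 39.3%, Format A 400/1105 = 36.2% → the skills-based format
The skills-based format wins overall and in every industry group — no reversal.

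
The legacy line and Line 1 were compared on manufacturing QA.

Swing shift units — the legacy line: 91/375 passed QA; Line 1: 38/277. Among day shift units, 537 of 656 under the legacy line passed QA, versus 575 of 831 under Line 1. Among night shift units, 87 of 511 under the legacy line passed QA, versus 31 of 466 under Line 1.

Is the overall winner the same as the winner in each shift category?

Yes

Swing shift: the legacy line 91/375 = 24.3%, Line 1 38/277 = 13.7% → the legacy line
Day shift: the legacy line 537/656 = 81.9%, Line 1 575/831 = 69.2% → the legacy line
Night shift: the legacy line 87/511 = 17.0%, Line 1 31/466 = 6.7% → the legacy line
Overall: the legacy line 715/1542 = 46.4%, Line 1 644/1574 = 40.9% → the legacy line
The legacy line wins overall and in every shift group — no reversal.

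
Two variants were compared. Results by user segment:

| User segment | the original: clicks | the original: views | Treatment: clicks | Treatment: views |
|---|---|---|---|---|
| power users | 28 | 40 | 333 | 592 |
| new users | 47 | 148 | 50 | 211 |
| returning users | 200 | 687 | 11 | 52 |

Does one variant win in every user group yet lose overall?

Power users: the original 28/40 = 70.0%, Treatment 333/592 = 56.2% → the original
New users: the original 47/148 = 31.8%, Treatment 50/211 = 23.7% → the original
Returning users: the original 200/687 = 29.1%, Treatment 11/52 = 21.2% → the original
Overall: the original 275/875 = 31.4%, Treatment 394/855 = 46.1% → Treatment
The original wins each user group but Treatment wins overall — the comparison reverses. The original's views skew toward returning users, which has a lower base rate.

Yes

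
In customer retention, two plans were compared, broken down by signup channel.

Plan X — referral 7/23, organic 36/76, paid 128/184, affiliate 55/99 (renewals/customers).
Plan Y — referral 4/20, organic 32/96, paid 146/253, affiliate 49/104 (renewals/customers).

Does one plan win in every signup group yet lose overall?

No

Referral: Plan X 7/23 = 30.4%, Plan Y 4/20 = 20.0% → Plan X
Organic: Plan X 36/76 = 47.4%, Plan Y 32/96 = 33.3% → Plan X
Paid: Plan X 128/184 = 69.6%, Plan Y 146/253 = 57.7% → Plan X
Affiliate: Plan X 55/99 = 55.6%, Plan Y 49/104 = 47.1% → Plan X
Overall: Plan X 226/382 = 59.2%, Plan Y 231/473 = 48.8% → Plan X
Plan X wins overall and in every signup group — no reversal.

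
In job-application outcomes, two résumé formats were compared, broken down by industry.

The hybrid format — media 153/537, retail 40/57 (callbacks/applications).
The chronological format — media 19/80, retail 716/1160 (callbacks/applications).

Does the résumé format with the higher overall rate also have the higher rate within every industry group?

Media: the hybrid format 153/537 = 28.5%, the chronological format 19/80 = 23.8% → the hybrid format
Retail: the hybrid format 40/57 = 70.2%, the chronological format 716/1160 = 61.7% → the hybrid format
Overall: the hybrid format 193/594 = 32.5%, the chronological format 735/1240 = 59.3% → the chronological format
The hybrid format wins each industry group but the chronological format wins overall — the comparison reverses. The hybrid format's applications skew toward media, which has a lower base rate.

No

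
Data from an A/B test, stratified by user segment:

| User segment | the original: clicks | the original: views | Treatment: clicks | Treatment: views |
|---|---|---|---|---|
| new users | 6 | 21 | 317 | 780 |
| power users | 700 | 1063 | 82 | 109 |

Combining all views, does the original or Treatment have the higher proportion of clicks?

the original

New users: the original 6/21 = 28.6%, Treatment 317/780 = 40.6% → Treatment
Power users: the original 700/1063 = 65.9%, Treatment 82/109 = 75.2% → Treatment
Overall: the original 706/1084 = 65.1%, Treatment 399/889 = 44.9% → the original
(Treatment wins every user group but the original wins overall — Treatment's views skew toward the low-rate new users group.)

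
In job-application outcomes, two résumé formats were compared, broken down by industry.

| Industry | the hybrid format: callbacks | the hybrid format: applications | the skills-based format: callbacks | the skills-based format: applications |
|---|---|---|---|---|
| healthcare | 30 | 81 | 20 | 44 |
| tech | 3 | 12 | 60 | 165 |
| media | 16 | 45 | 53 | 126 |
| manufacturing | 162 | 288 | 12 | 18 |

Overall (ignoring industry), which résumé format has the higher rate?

the hybrid format

Healthcare: the hybrid format 30/81 = 37.0%, the skills-based format 20/44 = 45.5% → the skills-based format
Tech: the hybrid format 3/12 = 25.0%, the skills-based format 60/165 = 36.4% → the skills-based format
Media: the hybrid format 16/45 = 35.6%, the skills-based format 53/126 = 42.1% → the skills-based format
Manufacturing: the hybrid format 162/288 = 56.2%, the skills-based format 12/18 = 66.7% → the skills-based format
Overall: the hybrid format 211/426 = 49.5%, the skills-based format 145/353 = 41.1% → the hybrid format
(The skills-based format wins every industry group but the hybrid format wins overall — the skills-based format's applications skew toward the low-rate tech group.)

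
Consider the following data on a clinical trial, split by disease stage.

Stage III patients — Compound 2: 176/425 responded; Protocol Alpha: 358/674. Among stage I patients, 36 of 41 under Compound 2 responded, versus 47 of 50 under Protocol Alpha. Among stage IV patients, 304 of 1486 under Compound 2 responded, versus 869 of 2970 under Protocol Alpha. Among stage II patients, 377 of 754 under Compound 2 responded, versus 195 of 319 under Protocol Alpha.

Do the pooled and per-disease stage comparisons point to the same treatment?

Yes

Stage III: Compound 2 176/425 = 41.4%, Protocol Alpha 358/674 = 53.1% → Protocol Alpha
Stage I: Compound 2 36/41 = 87.8%, Protocol Alpha 47/50 = 94.0% → Protocol Alpha
Stage IV: Compound 2 304/1486 = 20.5%, Protocol Alpha 869/2970 = 29.3% → Protocol Alpha
Stage II: Compound 2 377/754 = 50.0%, Protocol Alpha 195/319 = 61.1% → Protocol Alpha
Overall: Compound 2 893/2706 = 33.0%, Protocol Alpha 1469/4013 = 36.6% → Protocol Alpha
Protocol Alpha wins overall and in every disease group — no reversal.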